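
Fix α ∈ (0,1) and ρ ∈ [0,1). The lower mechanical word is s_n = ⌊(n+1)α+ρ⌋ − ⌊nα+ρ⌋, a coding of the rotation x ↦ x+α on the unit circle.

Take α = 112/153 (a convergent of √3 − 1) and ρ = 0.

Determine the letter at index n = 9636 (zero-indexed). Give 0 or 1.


(n+1)α + ρ = (9637·112) / 153 = 1079344/153
nα + ρ     = (9636·112) / 153 = 1079232/153
⌊1079344/153⌋ = 7054,  ⌊1079232/153⌋ = 7053
s_{9636} = 7054 − 7053 = 1

1


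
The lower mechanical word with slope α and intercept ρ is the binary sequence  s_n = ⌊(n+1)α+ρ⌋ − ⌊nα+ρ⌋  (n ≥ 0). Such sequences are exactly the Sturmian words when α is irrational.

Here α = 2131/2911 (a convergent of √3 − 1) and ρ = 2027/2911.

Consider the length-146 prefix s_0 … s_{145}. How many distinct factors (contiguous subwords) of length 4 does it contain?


5

t_n = ⌊(n·2131+2027)/2911⌋ for n = 0 … 146:
  n=0…9: ⌊2027/2911⌋=0 ⌊4158/2911⌋=1 ⌊6289/2911⌋=2 ⌊8420/2911⌋=2 ⌊10551/2911⌋=3 ⌊12682/2911⌋=4 ⌊14813/2911⌋=5 ⌊16944/2911⌋=5 ⌊19075/2911⌋=6 ⌊21206/2911⌋=7
  n=10…19: ⌊23337/2911⌋=8 ⌊25468/2911⌋=8 ⌊27599/2911⌋=9 ⌊29730/2911⌋=10 ⌊31861/2911⌋=10 ⌊33992/2911⌋=11 ⌊36123/2911⌋=12 ⌊38254/2911⌋=13 ⌊40385/2911⌋=13 ⌊42516/2911⌋=14
  n=20…29: ⌊44647/2911⌋=15 ⌊46778/2911⌋=16 ⌊48909/2911⌋=16 ⌊51040/2911⌋=17 ⌊53171/2911⌋=18 ⌊55302/2911⌋=18 ⌊57433/2911⌋=19 ⌊59564/2911⌋=20 ⌊61695/2911⌋=21 ⌊63826/2911⌋=21
  n=30…39: ⌊65957/2911⌋=22 ⌊68088/2911⌋=23 ⌊70219/2911⌋=24 ⌊72350/2911⌋=24 ⌊74481/2911⌋=25 ⌊76612/2911⌋=26 ⌊78743/2911⌋=27 ⌊80874/2911⌋=27 ⌊83005/2911⌋=28 ⌊85136/2911⌋=29
  n=40…49: ⌊87267/2911⌋=29 ⌊89398/2911⌋=30 ⌊91529/2911⌋=31 ⌊93660/2911⌋=32 ⌊95791/2911⌋=32 ⌊97922/2911⌋=33 ⌊100053/2911⌋=34 ⌊102184/2911⌋=35 ⌊104315/2911⌋=35 ⌊106446/2911⌋=36
  n=50…59: ⌊108577/2911⌋=37 ⌊110708/2911⌋=38 ⌊112839/2911⌋=38 ⌊114970/2911⌋=39 ⌊117101/2911⌋=40 ⌊119232/2911⌋=40 ⌊121363/2911⌋=41 ⌊123494/2911⌋=42 ⌊125625/2911⌋=43 ⌊127756/2911⌋=43
  n=60…69: ⌊129887/2911⌋=44 ⌊132018/2911⌋=45 ⌊134149/2911⌋=46 ⌊136280/2911⌋=46 ⌊138411/2911⌋=47 ⌊140542/2911⌋=48 ⌊142673/2911⌋=49 ⌊144804/2911⌋=49 ⌊146935/2911⌋=50 ⌊149066/2911⌋=51
  n=70…79: ⌊151197/2911⌋=51 ⌊153328/2911⌋=52 ⌊155459/2911⌋=53 ⌊157590/2911⌋=54 ⌊159721/2911⌋=54 ⌊161852/2911⌋=55 ⌊163983/2911⌋=56 ⌊166114/2911⌋=57 ⌊168245/2911⌋=57 ⌊170376/2911⌋=58
  n=80…89: ⌊172507/2911⌋=59 ⌊174638/2911⌋=59 ⌊176769/2911⌋=60 ⌊178900/2911⌋=61 ⌊181031/2911⌋=62 ⌊183162/2911⌋=62 ⌊185293/2911⌋=63 ⌊187424/2911⌋=64 ⌊189555/2911⌋=65 ⌊191686/2911⌋=65
  n=90…99: ⌊193817/2911⌋=66 ⌊195948/2911⌋=67 ⌊198079/2911⌋=68 ⌊200210/2911⌋=68 ⌊202341/2911⌋=69 ⌊204472/2911⌋=70 ⌊206603/2911⌋=70 ⌊208734/2911⌋=71 ⌊210865/2911⌋=72 ⌊212996/2911⌋=73
  n=100…109: ⌊215127/2911⌋=73 ⌊217258/2911⌋=74 ⌊219389/2911⌋=75 ⌊221520/2911⌋=76 ⌊223651/2911⌋=76 ⌊225782/2911⌋=77 ⌊227913/2911⌋=78 ⌊230044/2911⌋=79 ⌊232175/2911⌋=79 ⌊234306/2911⌋=80
  n=110…119: ⌊236437/2911⌋=81 ⌊238568/2911⌋=81 ⌊240699/2911⌋=82 ⌊242830/2911⌋=83 ⌊244961/2911⌋=84 ⌊247092/2911⌋=84 ⌊249223/2911⌋=85 ⌊251354/2911⌋=86 ⌊253485/2911⌋=87 ⌊255616/2911⌋=87
  n=120…129: ⌊257747/2911⌋=88 ⌊259878/2911⌋=89 ⌊262009/2911⌋=90 ⌊264140/2911⌋=90 ⌊266271/2911⌋=91 ⌊268402/2911⌋=92 ⌊270533/2911⌋=92 ⌊272664/2911⌋=93 ⌊274795/2911⌋=94 ⌊276926/2911⌋=95
  n=130…139: ⌊279057/2911⌋=95 ⌊281188/2911⌋=96 ⌊283319/2911⌋=97 ⌊285450/2911⌋=98 ⌊287581/2911⌋=98 ⌊289712/2911⌋=99 ⌊291843/2911⌋=100 ⌊293974/2911⌋=100 ⌊296105/2911⌋=101 ⌊298236/2911⌋=102
  n=140…146: ⌊300367/2911⌋=103 ⌊302498/2911⌋=103 ⌊304629/2911⌋=104 ⌊306760/2911⌋=105 ⌊308891/2911⌋=106 ⌊311022/2911⌋=106 ⌊313153/2911⌋=107
s_n = t_(n+1) − t_n for n = 0 … 145 gives
prefix = 11011101110110111011101101110111011101101110111011101101110111011101101110111011011101110111011011101110111011011101110111011011101110110111011101
slide a length-4 window over [0..3] … [142..145] (143 windows); first occurrence of each distinct factor:
  [  0..  3] 1101
  [  1..  4] 1011
  [  2..  5] 0111
  [  3..  6] 1110
  [ 10.. 13] 0110
  (the other 138 windows repeat one of these)
distinct factors: {0110, 0111, 1011, 1101, 1110}
count = 5  (Sturmian bound for length 4 is 5)


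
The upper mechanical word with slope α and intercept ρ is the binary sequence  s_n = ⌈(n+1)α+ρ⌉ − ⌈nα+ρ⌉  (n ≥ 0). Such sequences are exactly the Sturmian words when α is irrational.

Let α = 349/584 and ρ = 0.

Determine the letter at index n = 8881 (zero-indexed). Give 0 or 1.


(n+1)α + ρ = (8882·349) / 584 = 3099818/584
nα + ρ     = (8881·349) / 584 = 3099469/584
⌈3099818/584⌉ = 5308,  ⌈3099469/584⌉ = 5308
s_{8881} = 5308 − 5308 = 0

0


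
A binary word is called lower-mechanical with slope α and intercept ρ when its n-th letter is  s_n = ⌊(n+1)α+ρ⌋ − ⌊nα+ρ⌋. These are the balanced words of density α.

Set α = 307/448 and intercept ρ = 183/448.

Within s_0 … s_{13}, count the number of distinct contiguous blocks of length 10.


4

t_n = ⌊(n·307+183)/448⌋ for n = 0 … 14:
  n=0…9: ⌊183/448⌋=0 ⌊490/448⌋=1 ⌊797/448⌋=1 ⌊1104/448⌋=2 ⌊1411/448⌋=3 ⌊1718/448⌋=3 ⌊2025/448⌋=4 ⌊2332/448⌋=5 ⌊2639/448⌋=5 ⌊2946/448⌋=6
  n=10…14: ⌊3253/448⌋=7 ⌊3560/448⌋=7 ⌊3867/448⌋=8 ⌊4174/448⌋=9 ⌊4481/448⌋=10
s_n = t_(n+1) − t_n for n = 0 … 13 gives
prefix = 10110110110111
slide a length-10 window over [0..9] … [4..13] (5 windows); first occurrence of each distinct factor:
  [  0..  9] 1011011011
  [  1.. 10] 0110110110
  [  2.. 11] 1101101101
  [  4.. 13] 0110110111
  (the other 1 window repeats one of these)
distinct factors: {0110110110, 0110110111, 1011011011, 1101101101}
count = 4  (Sturmian bound for length 10 is 11)


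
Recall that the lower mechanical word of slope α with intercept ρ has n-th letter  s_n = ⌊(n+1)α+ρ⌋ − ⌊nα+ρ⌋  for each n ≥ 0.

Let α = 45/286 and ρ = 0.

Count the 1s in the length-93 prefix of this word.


14

#1s = Σ_{n=0}^{92} s_n = Σ_{n=0}^{92} (⌊(n+1)α+ρ⌋ − ⌊nα+ρ⌋)
the sum telescopes: every ⌊nα+ρ⌋ with 0 < n < 93 appears once with + and once with −, leaving ⌊93α+ρ⌋ − ⌊0·α+ρ⌋
93α + ρ = (93·45) / 286 = 4185/286
ρ = 0/286
⌊4185/286⌋ = 14,  ⌊0/286⌋ = 0
#1s = 14 − 0 = 14


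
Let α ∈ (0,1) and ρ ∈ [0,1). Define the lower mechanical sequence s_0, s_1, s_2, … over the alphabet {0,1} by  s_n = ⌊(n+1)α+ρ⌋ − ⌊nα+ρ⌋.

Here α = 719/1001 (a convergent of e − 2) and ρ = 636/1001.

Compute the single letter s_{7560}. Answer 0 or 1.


(n+1)α + ρ = (7561·719 + 636) / 1001 = 5436995/1001
nα + ρ     = (7560·719 + 636) / 1001 = 5436276/1001
⌊5436995/1001⌋ = 5431,  ⌊5436276/1001⌋ = 5430
s_{7560} = 5431 − 5430 = 1

1


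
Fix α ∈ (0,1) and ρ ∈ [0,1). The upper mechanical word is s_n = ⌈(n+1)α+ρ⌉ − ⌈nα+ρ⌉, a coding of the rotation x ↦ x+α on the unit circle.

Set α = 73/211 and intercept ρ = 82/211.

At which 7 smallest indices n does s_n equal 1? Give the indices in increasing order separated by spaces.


1 4 7 10 13 16 19

n=0: ⌈155/211⌉−⌈82/211⌉ = 1−1 = 0
n=1: ⌈228/211⌉−⌈155/211⌉ = 2−1 = 1  ← one
n=2: ⌈301/211⌉−⌈228/211⌉ = 2−2 = 0
n=3: ⌈374/211⌉−⌈301/211⌉ = 2−2 = 0
n=4: ⌈447/211⌉−⌈374/211⌉ = 3−2 = 1  ← one
n=5: ⌈520/211⌉−⌈447/211⌉ = 3−3 = 0
n=6: ⌈593/211⌉−⌈520/211⌉ = 3−3 = 0
n=7: ⌈666/211⌉−⌈593/211⌉ = 4−3 = 1  ← one
n=8: ⌈739/211⌉−⌈666/211⌉ = 4−4 = 0
n=9: ⌈812/211⌉−⌈739/211⌉ = 4−4 = 0
n=10: ⌈885/211⌉−⌈812/211⌉ = 5−4 = 1  ← one
n=11: ⌈958/211⌉−⌈885/211⌉ = 5−5 = 0
n=12: ⌈1031/211⌉−⌈958/211⌉ = 5−5 = 0
n=13: ⌈1104/211⌉−⌈1031/211⌉ = 6−5 = 1  ← one
n=14: ⌈1177/211⌉−⌈1104/211⌉ = 6−6 = 0
n=15: ⌈1250/211⌉−⌈1177/211⌉ = 6−6 = 0
n=16: ⌈1323/211⌉−⌈1250/211⌉ = 7−6 = 1  ← one
n=17: ⌈1396/211⌉−⌈1323/211⌉ = 7−7 = 0
n=18: ⌈1469/211⌉−⌈1396/211⌉ = 7−7 = 0
n=19: ⌈1542/211⌉−⌈1469/211⌉ = 8−7 = 1  ← one
positions of the first 7 ones: 1 4 7 10 13 16 19


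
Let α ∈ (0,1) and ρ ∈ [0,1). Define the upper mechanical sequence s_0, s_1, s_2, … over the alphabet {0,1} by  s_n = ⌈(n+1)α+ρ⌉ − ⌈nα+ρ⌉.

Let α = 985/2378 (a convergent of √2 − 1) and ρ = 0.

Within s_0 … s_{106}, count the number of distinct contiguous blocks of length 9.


t_n = ⌈(n·985)/2378⌉ for n = 0 … 107:
  n=0…9: ⌈0/2378⌉=0 ⌈985/2378⌉=1 ⌈1970/2378⌉=1 ⌈2955/2378⌉=2 ⌈3940/2378⌉=2 ⌈4925/2378⌉=3 ⌈5910/2378⌉=3 ⌈6895/2378⌉=3 ⌈7880/2378⌉=4 ⌈8865/2378⌉=4
  n=10…19: ⌈9850/2378⌉=5 ⌈10835/2378⌉=5 ⌈11820/2378⌉=5 ⌈12805/2378⌉=6 ⌈13790/2378⌉=6 ⌈14775/2378⌉=7 ⌈15760/2378⌉=7 ⌈16745/2378⌉=8 ⌈17730/2378⌉=8 ⌈18715/2378⌉=8
  n=20…29: ⌈19700/2378⌉=9 ⌈20685/2378⌉=9 ⌈21670/2378⌉=10 ⌈22655/2378⌉=10 ⌈23640/2378⌉=10 ⌈24625/2378⌉=11 ⌈25610/2378⌉=11 ⌈26595/2378⌉=12 ⌈27580/2378⌉=12 ⌈28565/2378⌉=13
  n=30…39: ⌈29550/2378⌉=13 ⌈30535/2378⌉=13 ⌈31520/2378⌉=14 ⌈32505/2378⌉=14 ⌈33490/2378⌉=15 ⌈34475/2378⌉=15 ⌈35460/2378⌉=15 ⌈36445/2378⌉=16 ⌈37430/2378⌉=16 ⌈38415/2378⌉=17
  n=40…49: ⌈39400/2378⌉=17 ⌈40385/2378⌉=17 ⌈41370/2378⌉=18 ⌈42355/2378⌉=18 ⌈43340/2378⌉=19 ⌈44325/2378⌉=19 ⌈45310/2378⌉=20 ⌈46295/2378⌉=20 ⌈47280/2378⌉=20 ⌈48265/2378⌉=21
  n=50…59: ⌈49250/2378⌉=21 ⌈50235/2378⌉=22 ⌈51220/2378⌉=22 ⌈52205/2378⌉=22 ⌈53190/2378⌉=23 ⌈54175/2378⌉=23 ⌈55160/2378⌉=24 ⌈56145/2378⌉=24 ⌈57130/2378⌉=25 ⌈58115/2378⌉=25
  n=60…69: ⌈59100/2378⌉=25 ⌈60085/2378⌉=26 ⌈61070/2378⌉=26 ⌈62055/2378⌉=27 ⌈63040/2378⌉=27 ⌈64025/2378⌉=27 ⌈65010/2378⌉=28 ⌈65995/2378⌉=28 ⌈66980/2378⌉=29 ⌈67965/2378⌉=29
  n=70…79: ⌈68950/2378⌉=29 ⌈69935/2378⌉=30 ⌈70920/2378⌉=30 ⌈71905/2378⌉=31 ⌈72890/2378⌉=31 ⌈73875/2378⌉=32 ⌈74860/2378⌉=32 ⌈75845/2378⌉=32 ⌈76830/2378⌉=33 ⌈77815/2378⌉=33
  n=80…89: ⌈78800/2378⌉=34 ⌈79785/2378⌉=34 ⌈80770/2378⌉=34 ⌈81755/2378⌉=35 ⌈82740/2378⌉=35 ⌈83725/2378⌉=36 ⌈84710/2378⌉=36 ⌈85695/2378⌉=37 ⌈86680/2378⌉=37 ⌈87665/2378⌉=37
  n=90…99: ⌈88650/2378⌉=38 ⌈89635/2378⌉=38 ⌈90620/2378⌉=39 ⌈91605/2378⌉=39 ⌈92590/2378⌉=39 ⌈93575/2378⌉=40 ⌈94560/2378⌉=40 ⌈95545/2378⌉=41 ⌈96530/2378⌉=41 ⌈97515/2378⌉=42
  n=100…107: ⌈98500/2378⌉=42 ⌈99485/2378⌉=42 ⌈100470/2378⌉=43 ⌈101455/2378⌉=43 ⌈102440/2378⌉=44 ⌈103425/2378⌉=44 ⌈104410/2378⌉=44 ⌈105395/2378⌉=45
s_n = t_(n+1) − t_n for n = 0 … 106 gives
prefix = 10101001010010101001010010101001010010100101010010100101010010100101001010100101001010100101001010100101001
slide a length-9 window over [0..8] … [98..106] (99 windows); first occurrence of each distinct factor:
  [  0..  8] 101010010
  [  1..  9] 010100101
  [  2.. 10] 101001010
  [  3.. 11] 010010100
  [  4.. 12] 100101001
  [  5.. 13] 001010010
  [  8.. 16] 010010101
  [  9.. 17] 100101010
  [ 10.. 18] 001010100
  [ 11.. 19] 010101001
  (the other 89 windows repeat one of these)
distinct factors: {001010010, 001010100, 010010100, 010010101, 010100101, 010101001, 100101001, 100101010, 101001010, 101010010}
count = 10  (Sturmian bound for length 9 is 10)

10


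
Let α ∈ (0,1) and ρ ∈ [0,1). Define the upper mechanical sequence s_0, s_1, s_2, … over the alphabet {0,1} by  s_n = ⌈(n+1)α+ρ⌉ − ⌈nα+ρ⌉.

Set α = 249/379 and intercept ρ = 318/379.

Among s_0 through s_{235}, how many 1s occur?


#1s = Σ_{n=0}^{235} s_n = Σ_{n=0}^{235} (⌈(n+1)α+ρ⌉ − ⌈nα+ρ⌉)
the sum telescopes: every ⌈nα+ρ⌉ with 0 < n < 236 appears once with + and once with −, leaving ⌈236α+ρ⌉ − ⌈0·α+ρ⌉
236α + ρ = (236·249 + 318) / 379 = 59082/379
ρ = 318/379
⌈59082/379⌉ = 156,  ⌈318/379⌉ = 1
#1s = 156 − 1 = 155

155


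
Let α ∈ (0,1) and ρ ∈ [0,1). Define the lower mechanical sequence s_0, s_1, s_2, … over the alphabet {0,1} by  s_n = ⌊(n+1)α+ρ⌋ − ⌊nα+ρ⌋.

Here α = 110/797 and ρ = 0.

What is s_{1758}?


0

(n+1)α + ρ = (1759·110) / 797 = 193490/797
nα + ρ     = (1758·110) / 797 = 193380/797
⌊193490/797⌋ = 242,  ⌊193380/797⌋ = 242
s_{1758} = 242 − 242 = 0


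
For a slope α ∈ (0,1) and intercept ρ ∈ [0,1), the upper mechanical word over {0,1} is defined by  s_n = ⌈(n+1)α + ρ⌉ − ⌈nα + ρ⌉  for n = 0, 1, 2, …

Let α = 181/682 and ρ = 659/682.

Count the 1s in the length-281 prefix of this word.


#1s = Σ_{n=0}^{280} s_n = Σ_{n=0}^{280} (⌈(n+1)α+ρ⌉ − ⌈nα+ρ⌉)
the sum telescopes: every ⌈nα+ρ⌉ with 0 < n < 281 appears once with + and once with −, leaving ⌈281α+ρ⌉ − ⌈0·α+ρ⌉
281α + ρ = (281·181 + 659) / 682 = 51520/682
ρ = 659/682
⌈51520/682⌉ = 76,  ⌈659/682⌉ = 1
#1s = 76 − 1 = 75

75


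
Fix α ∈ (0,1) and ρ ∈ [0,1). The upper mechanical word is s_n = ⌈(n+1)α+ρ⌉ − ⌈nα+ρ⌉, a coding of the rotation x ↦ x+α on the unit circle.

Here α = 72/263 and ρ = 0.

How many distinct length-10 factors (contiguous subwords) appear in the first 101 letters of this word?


11

t_n = ⌈(n·72)/263⌉ for n = 0 … 101:
  n=0…9: ⌈0/263⌉=0 ⌈72/263⌉=1 ⌈144/263⌉=1 ⌈216/263⌉=1 ⌈288/263⌉=2 ⌈360/263⌉=2 ⌈432/263⌉=2 ⌈504/263⌉=2 ⌈576/263⌉=3 ⌈648/263⌉=3
  n=10…19: ⌈720/263⌉=3 ⌈792/263⌉=4 ⌈864/263⌉=4 ⌈936/263⌉=4 ⌈1008/263⌉=4 ⌈1080/263⌉=5 ⌈1152/263⌉=5 ⌈1224/263⌉=5 ⌈1296/263⌉=5 ⌈1368/263⌉=6
  n=20…29: ⌈1440/263⌉=6 ⌈1512/263⌉=6 ⌈1584/263⌉=7 ⌈1656/263⌉=7 ⌈1728/263⌉=7 ⌈1800/263⌉=7 ⌈1872/263⌉=8 ⌈1944/263⌉=8 ⌈2016/263⌉=8 ⌈2088/263⌉=8
  n=30…39: ⌈2160/263⌉=9 ⌈2232/263⌉=9 ⌈2304/263⌉=9 ⌈2376/263⌉=10 ⌈2448/263⌉=10 ⌈2520/263⌉=10 ⌈2592/263⌉=10 ⌈2664/263⌉=11 ⌈2736/263⌉=11 ⌈2808/263⌉=11
  n=40…49: ⌈2880/263⌉=11 ⌈2952/263⌉=12 ⌈3024/263⌉=12 ⌈3096/263⌉=12 ⌈3168/263⌉=13 ⌈3240/263⌉=13 ⌈3312/263⌉=13 ⌈3384/263⌉=13 ⌈3456/263⌉=14 ⌈3528/263⌉=14
  n=50…59: ⌈3600/263⌉=14 ⌈3672/263⌉=14 ⌈3744/263⌉=15 ⌈3816/263⌉=15 ⌈3888/263⌉=15 ⌈3960/263⌉=16 ⌈4032/263⌉=16 ⌈4104/263⌉=16 ⌈4176/263⌉=16 ⌈4248/263⌉=17
  n=60…69: ⌈4320/263⌉=17 ⌈4392/263⌉=17 ⌈4464/263⌉=17 ⌈4536/263⌉=18 ⌈4608/263⌉=18 ⌈4680/263⌉=18 ⌈4752/263⌉=19 ⌈4824/263⌉=19 ⌈4896/263⌉=19 ⌈4968/263⌉=19
  n=70…79: ⌈5040/263⌉=20 ⌈5112/263⌉=20 ⌈5184/263⌉=20 ⌈5256/263⌉=20 ⌈5328/263⌉=21 ⌈5400/263⌉=21 ⌈5472/263⌉=21 ⌈5544/263⌉=22 ⌈5616/263⌉=22 ⌈5688/263⌉=22
  n=80…89: ⌈5760/263⌉=22 ⌈5832/263⌉=23 ⌈5904/263⌉=23 ⌈5976/263⌉=23 ⌈6048/263⌉=23 ⌈6120/263⌉=24 ⌈6192/263⌉=24 ⌈6264/263⌉=24 ⌈6336/263⌉=25 ⌈6408/263⌉=25
  n=90…99: ⌈6480/263⌉=25 ⌈6552/263⌉=25 ⌈6624/263⌉=26 ⌈6696/263⌉=26 ⌈6768/263⌉=26 ⌈6840/263⌉=27 ⌈6912/263⌉=27 ⌈6984/263⌉=27 ⌈7056/263⌉=27 ⌈7128/263⌉=28
  n=100…101: ⌈7200/263⌉=28 ⌈7272/263⌉=28
s_n = t_(n+1) − t_n for n = 0 … 100 gives
prefix = 10010001001000100010010001000100100010001001000100010010001000100100010001001000100010010001001000100
slide a length-10 window over [0..9] … [91..100] (92 windows); first occurrence of each distinct factor:
  [  0..  9] 1001000100
  [  1.. 10] 0010001001
  [  2.. 11] 0100010010
  [  3.. 12] 1000100100
  [  4.. 13] 0001001000
  [  5.. 14] 0010010001
  [  6.. 15] 0100100010
  [  8.. 17] 0010001000
  [  9.. 18] 0100010001
  [ 10.. 19] 1000100010
  [ 11.. 20] 0001000100
  (the other 81 windows repeat one of these)
distinct factors: {0001000100, 0001001000, 0010001000, 0010001001, 0010010001, 0100010001, 0100010010, 0100100010, 1000100010, 1000100100, 1001000100}
count = 11  (Sturmian bound for length 10 is 11)


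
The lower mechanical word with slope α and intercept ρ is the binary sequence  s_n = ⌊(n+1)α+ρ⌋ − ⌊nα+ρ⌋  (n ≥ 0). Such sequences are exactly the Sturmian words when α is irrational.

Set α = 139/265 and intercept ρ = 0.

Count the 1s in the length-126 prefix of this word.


66

#1s = Σ_{n=0}^{125} s_n = Σ_{n=0}^{125} (⌊(n+1)α+ρ⌋ − ⌊nα+ρ⌋)
the sum telescopes: every ⌊nα+ρ⌋ with 0 < n < 126 appears once with + and once with −, leaving ⌊126α+ρ⌋ − ⌊0·α+ρ⌋
126α + ρ = (126·139) / 265 = 17514/265
ρ = 0/265
⌊17514/265⌋ = 66,  ⌊0/265⌋ = 0
#1s = 66 − 0 = 66


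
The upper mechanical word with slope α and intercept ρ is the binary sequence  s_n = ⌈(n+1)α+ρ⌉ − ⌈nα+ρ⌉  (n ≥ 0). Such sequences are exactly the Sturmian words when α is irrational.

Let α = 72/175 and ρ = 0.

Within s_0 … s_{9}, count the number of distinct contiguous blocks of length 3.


4

t_n = ⌈(n·72)/175⌉ for n = 0 … 10:
  n=0…9: ⌈0/175⌉=0 ⌈72/175⌉=1 ⌈144/175⌉=1 ⌈216/175⌉=2 ⌈288/175⌉=2 ⌈360/175⌉=3 ⌈432/175⌉=3 ⌈504/175⌉=3 ⌈576/175⌉=4 ⌈648/175⌉=4
  n=10: ⌈720/175⌉=5
s_n = t_(n+1) − t_n for n = 0 … 9 gives
prefix = 1010100101
slide a length-3 window over [0..2] … [7..9] (8 windows); first occurrence of each distinct factor:
  [  0..  2] 101
  [  1..  3] 010
  [  4..  6] 100
  [  5..  7] 001
  (the other 4 windows repeat one of these)
distinct factors: {001, 010, 100, 101}
count = 4  (Sturmian bound for length 3 is 4)


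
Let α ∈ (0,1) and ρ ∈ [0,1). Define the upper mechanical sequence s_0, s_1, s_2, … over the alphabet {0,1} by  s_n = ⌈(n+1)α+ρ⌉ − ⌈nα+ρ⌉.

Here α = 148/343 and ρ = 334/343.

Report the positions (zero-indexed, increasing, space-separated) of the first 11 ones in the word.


n=0: ⌈482/343⌉−⌈334/343⌉ = 2−1 = 1  ← one
n=1: ⌈630/343⌉−⌈482/343⌉ = 2−2 = 0
n=2: ⌈778/343⌉−⌈630/343⌉ = 3−2 = 1  ← one
n=3: ⌈926/343⌉−⌈778/343⌉ = 3−3 = 0
n=4: ⌈1074/343⌉−⌈926/343⌉ = 4−3 = 1  ← one
n=5: ⌈1222/343⌉−⌈1074/343⌉ = 4−4 = 0
n=6: ⌈1370/343⌉−⌈1222/343⌉ = 4−4 = 0
n=7: ⌈1518/343⌉−⌈1370/343⌉ = 5−4 = 1  ← one
n=8: ⌈1666/343⌉−⌈1518/343⌉ = 5−5 = 0
n=9: ⌈1814/343⌉−⌈1666/343⌉ = 6−5 = 1  ← one
n=10: ⌈1962/343⌉−⌈1814/343⌉ = 6−6 = 0
n=11: ⌈2110/343⌉−⌈1962/343⌉ = 7−6 = 1  ← one
n=12: ⌈2258/343⌉−⌈2110/343⌉ = 7−7 = 0
n=13: ⌈2406/343⌉−⌈2258/343⌉ = 8−7 = 1  ← one
n=14: ⌈2554/343⌉−⌈2406/343⌉ = 8−8 = 0
n=15: ⌈2702/343⌉−⌈2554/343⌉ = 8−8 = 0
n=16: ⌈2850/343⌉−⌈2702/343⌉ = 9−8 = 1  ← one
n=17: ⌈2998/343⌉−⌈2850/343⌉ = 9−9 = 0
n=18: ⌈3146/343⌉−⌈2998/343⌉ = 10−9 = 1  ← one
n=19: ⌈3294/343⌉−⌈3146/343⌉ = 10−10 = 0
n=20: ⌈3442/343⌉−⌈3294/343⌉ = 11−10 = 1  ← one
n=21: ⌈3590/343⌉−⌈3442/343⌉ = 11−11 = 0
n=22: ⌈3738/343⌉−⌈3590/343⌉ = 11−11 = 0
n=23: ⌈3886/343⌉−⌈3738/343⌉ = 12−11 = 1  ← one
positions of the first 11 ones: 0 2 4 7 9 11 13 16 18 20 23

0 2 4 7 9 11 13 16 18 20 23


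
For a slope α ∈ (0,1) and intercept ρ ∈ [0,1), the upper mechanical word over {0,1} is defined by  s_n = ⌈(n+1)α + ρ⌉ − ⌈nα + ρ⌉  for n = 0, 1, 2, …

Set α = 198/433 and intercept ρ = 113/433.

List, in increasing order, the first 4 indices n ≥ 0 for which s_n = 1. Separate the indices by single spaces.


n=0: ⌈311/433⌉−⌈113/433⌉ = 1−1 = 0
n=1: ⌈509/433⌉−⌈311/433⌉ = 2−1 = 1  ← one
n=2: ⌈707/433⌉−⌈509/433⌉ = 2−2 = 0
n=3: ⌈905/433⌉−⌈707/433⌉ = 3−2 = 1  ← one
n=4: ⌈1103/433⌉−⌈905/433⌉ = 3−3 = 0
n=5: ⌈1301/433⌉−⌈1103/433⌉ = 4−3 = 1  ← one
n=6: ⌈1499/433⌉−⌈1301/433⌉ = 4−4 = 0
n=7: ⌈1697/433⌉−⌈1499/433⌉ = 4−4 = 0
n=8: ⌈1895/433⌉−⌈1697/433⌉ = 5−4 = 1  ← one
positions of the first 4 ones: 1 3 5 8

1 3 5 8


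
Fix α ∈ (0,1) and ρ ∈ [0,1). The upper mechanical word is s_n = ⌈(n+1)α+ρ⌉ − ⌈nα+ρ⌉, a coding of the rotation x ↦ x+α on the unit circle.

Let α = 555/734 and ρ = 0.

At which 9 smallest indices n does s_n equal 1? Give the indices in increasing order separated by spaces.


0 1 2 3 5 6 7 9 10

n=0: ⌈555/734⌉−⌈0/734⌉ = 1−0 = 1  ← one
n=1: ⌈1110/734⌉−⌈555/734⌉ = 2−1 = 1  ← one
n=2: ⌈1665/734⌉−⌈1110/734⌉ = 3−2 = 1  ← one
n=3: ⌈2220/734⌉−⌈1665/734⌉ = 4−3 = 1  ← one
n=4: ⌈2775/734⌉−⌈2220/734⌉ = 4−4 = 0
n=5: ⌈3330/734⌉−⌈2775/734⌉ = 5−4 = 1  ← one
n=6: ⌈3885/734⌉−⌈3330/734⌉ = 6−5 = 1  ← one
n=7: ⌈4440/734⌉−⌈3885/734⌉ = 7−6 = 1  ← one
n=8: ⌈4995/734⌉−⌈4440/734⌉ = 7−7 = 0
n=9: ⌈5550/734⌉−⌈4995/734⌉ = 8−7 = 1  ← one
n=10: ⌈6105/734⌉−⌈5550/734⌉ = 9−8 = 1  ← one
positions of the first 9 ones: 0 1 2 3 5 6 7 9 10


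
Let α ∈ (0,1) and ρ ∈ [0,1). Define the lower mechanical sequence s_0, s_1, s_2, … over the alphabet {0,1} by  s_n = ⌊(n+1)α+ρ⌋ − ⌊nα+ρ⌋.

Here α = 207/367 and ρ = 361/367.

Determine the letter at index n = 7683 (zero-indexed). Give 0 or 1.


(n+1)α + ρ = (7684·207 + 361) / 367 = 1590949/367
nα + ρ     = (7683·207 + 361) / 367 = 1590742/367
⌊1590949/367⌋ = 4335,  ⌊1590742/367⌋ = 4334
s_{7683} = 4335 − 4334 = 1

1


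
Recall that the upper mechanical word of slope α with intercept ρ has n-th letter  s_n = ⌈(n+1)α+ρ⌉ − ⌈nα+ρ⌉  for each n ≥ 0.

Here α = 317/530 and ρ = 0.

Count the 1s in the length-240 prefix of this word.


144

#1s = Σ_{n=0}^{239} s_n = Σ_{n=0}^{239} (⌈(n+1)α+ρ⌉ − ⌈nα+ρ⌉)
the sum telescopes: every ⌈nα+ρ⌉ with 0 < n < 240 appears once with + and once with −, leaving ⌈240α+ρ⌉ − ⌈0·α+ρ⌉
240α + ρ = (240·317) / 530 = 76080/530
ρ = 0/530
⌈76080/530⌉ = 144,  ⌈0/530⌉ = 0
#1s = 144 − 0 = 144


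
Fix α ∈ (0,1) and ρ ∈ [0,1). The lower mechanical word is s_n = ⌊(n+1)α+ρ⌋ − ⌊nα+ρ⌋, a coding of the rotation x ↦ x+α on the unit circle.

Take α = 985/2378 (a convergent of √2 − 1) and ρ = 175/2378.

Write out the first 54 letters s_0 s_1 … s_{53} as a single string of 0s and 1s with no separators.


001010010101001010010101001010010100101010010100101010

n=0: ⌊(1·985+175)/2378⌋ − ⌊(0·985+175)/2378⌋ = ⌊1160/2378⌋ − ⌊175/2378⌋ = 0 − 0 = 0
n=1: ⌊(2·985+175)/2378⌋ − ⌊(1·985+175)/2378⌋ = ⌊2145/2378⌋ − ⌊1160/2378⌋ = 0 − 0 = 0
n=2: ⌊(3·985+175)/2378⌋ − ⌊(2·985+175)/2378⌋ = ⌊3130/2378⌋ − ⌊2145/2378⌋ = 1 − 0 = 1
n=3: ⌊(4·985+175)/2378⌋ − ⌊(3·985+175)/2378⌋ = ⌊4115/2378⌋ − ⌊3130/2378⌋ = 1 − 1 = 0
n=4: ⌊(5·985+175)/2378⌋ − ⌊(4·985+175)/2378⌋ = ⌊5100/2378⌋ − ⌊4115/2378⌋ = 2 − 1 = 1
n=5: ⌊(6·985+175)/2378⌋ − ⌊(5·985+175)/2378⌋ = ⌊6085/2378⌋ − ⌊5100/2378⌋ = 2 − 2 = 0
n=6: ⌊(7·985+175)/2378⌋ − ⌊(6·985+175)/2378⌋ = ⌊7070/2378⌋ − ⌊6085/2378⌋ = 2 − 2 = 0
n=7: ⌊(8·985+175)/2378⌋ − ⌊(7·985+175)/2378⌋ = ⌊8055/2378⌋ − ⌊7070/2378⌋ = 3 − 2 = 1
n=8: ⌊(9·985+175)/2378⌋ − ⌊(8·985+175)/2378⌋ = ⌊9040/2378⌋ − ⌊8055/2378⌋ = 3 − 3 = 0
n=9: ⌊(10·985+175)/2378⌋ − ⌊(9·985+175)/2378⌋ = ⌊10025/2378⌋ − ⌊9040/2378⌋ = 4 − 3 = 1
n=10: ⌊(11·985+175)/2378⌋ − ⌊(10·985+175)/2378⌋ = ⌊11010/2378⌋ − ⌊10025/2378⌋ = 4 − 4 = 0
n=11: ⌊(12·985+175)/2378⌋ − ⌊(11·985+175)/2378⌋ = ⌊11995/2378⌋ − ⌊11010/2378⌋ = 5 − 4 = 1
n=12: ⌊(13·985+175)/2378⌋ − ⌊(12·985+175)/2378⌋ = ⌊12980/2378⌋ − ⌊11995/2378⌋ = 5 − 5 = 0
n=13: ⌊(14·985+175)/2378⌋ − ⌊(13·985+175)/2378⌋ = ⌊13965/2378⌋ − ⌊12980/2378⌋ = 5 − 5 = 0
n=14: ⌊(15·985+175)/2378⌋ − ⌊(14·985+175)/2378⌋ = ⌊14950/2378⌋ − ⌊13965/2378⌋ = 6 − 5 = 1
n=15: ⌊(16·985+175)/2378⌋ − ⌊(15·985+175)/2378⌋ = ⌊15935/2378⌋ − ⌊14950/2378⌋ = 6 − 6 = 0
n=16: ⌊(17·985+175)/2378⌋ − ⌊(16·985+175)/2378⌋ = ⌊16920/2378⌋ − ⌊15935/2378⌋ = 7 − 6 = 1
n=17: ⌊(18·985+175)/2378⌋ − ⌊(17·985+175)/2378⌋ = ⌊17905/2378⌋ − ⌊16920/2378⌋ = 7 − 7 = 0
n=18: ⌊(19·985+175)/2378⌋ − ⌊(18·985+175)/2378⌋ = ⌊18890/2378⌋ − ⌊17905/2378⌋ = 7 − 7 = 0
n=19: ⌊(20·985+175)/2378⌋ − ⌊(19·985+175)/2378⌋ = ⌊19875/2378⌋ − ⌊18890/2378⌋ = 8 − 7 = 1
n=20: ⌊(21·985+175)/2378⌋ − ⌊(20·985+175)/2378⌋ = ⌊20860/2378⌋ − ⌊19875/2378⌋ = 8 − 8 = 0
n=21: ⌊(22·985+175)/2378⌋ − ⌊(21·985+175)/2378⌋ = ⌊21845/2378⌋ − ⌊20860/2378⌋ = 9 − 8 = 1
n=22: ⌊(23·985+175)/2378⌋ − ⌊(22·985+175)/2378⌋ = ⌊22830/2378⌋ − ⌊21845/2378⌋ = 9 − 9 = 0
n=23: ⌊(24·985+175)/2378⌋ − ⌊(23·985+175)/2378⌋ = ⌊23815/2378⌋ − ⌊22830/2378⌋ = 10 − 9 = 1
n=24: ⌊(25·985+175)/2378⌋ − ⌊(24·985+175)/2378⌋ = ⌊24800/2378⌋ − ⌊23815/2378⌋ = 10 − 10 = 0
n=25: ⌊(26·985+175)/2378⌋ − ⌊(25·985+175)/2378⌋ = ⌊25785/2378⌋ − ⌊24800/2378⌋ = 10 − 10 = 0
n=26: ⌊(27·985+175)/2378⌋ − ⌊(26·985+175)/2378⌋ = ⌊26770/2378⌋ − ⌊25785/2378⌋ = 11 − 10 = 1
n=27: ⌊(28·985+175)/2378⌋ − ⌊(27·985+175)/2378⌋ = ⌊27755/2378⌋ − ⌊26770/2378⌋ = 11 − 11 = 0
n=28: ⌊(29·985+175)/2378⌋ − ⌊(28·985+175)/2378⌋ = ⌊28740/2378⌋ − ⌊27755/2378⌋ = 12 − 11 = 1
n=29: ⌊(30·985+175)/2378⌋ − ⌊(29·985+175)/2378⌋ = ⌊29725/2378⌋ − ⌊28740/2378⌋ = 12 − 12 = 0
n=30: ⌊(31·985+175)/2378⌋ − ⌊(30·985+175)/2378⌋ = ⌊30710/2378⌋ − ⌊29725/2378⌋ = 12 − 12 = 0
n=31: ⌊(32·985+175)/2378⌋ − ⌊(31·985+175)/2378⌋ = ⌊31695/2378⌋ − ⌊30710/2378⌋ = 13 − 12 = 1
n=32: ⌊(33·985+175)/2378⌋ − ⌊(32·985+175)/2378⌋ = ⌊32680/2378⌋ − ⌊31695/2378⌋ = 13 − 13 = 0
n=33: ⌊(34·985+175)/2378⌋ − ⌊(33·985+175)/2378⌋ = ⌊33665/2378⌋ − ⌊32680/2378⌋ = 14 − 13 = 1
n=34: ⌊(35·985+175)/2378⌋ − ⌊(34·985+175)/2378⌋ = ⌊34650/2378⌋ − ⌊33665/2378⌋ = 14 − 14 = 0
n=35: ⌊(36·985+175)/2378⌋ − ⌊(35·985+175)/2378⌋ = ⌊35635/2378⌋ − ⌊34650/2378⌋ = 14 − 14 = 0
n=36: ⌊(37·985+175)/2378⌋ − ⌊(36·985+175)/2378⌋ = ⌊36620/2378⌋ − ⌊35635/2378⌋ = 15 − 14 = 1
n=37: ⌊(38·985+175)/2378⌋ − ⌊(37·985+175)/2378⌋ = ⌊37605/2378⌋ − ⌊36620/2378⌋ = 15 − 15 = 0
n=38: ⌊(39·985+175)/2378⌋ − ⌊(38·985+175)/2378⌋ = ⌊38590/2378⌋ − ⌊37605/2378⌋ = 16 − 15 = 1
n=39: ⌊(40·985+175)/2378⌋ − ⌊(39·985+175)/2378⌋ = ⌊39575/2378⌋ − ⌊38590/2378⌋ = 16 − 16 = 0
n=40: ⌊(41·985+175)/2378⌋ − ⌊(40·985+175)/2378⌋ = ⌊40560/2378⌋ − ⌊39575/2378⌋ = 17 − 16 = 1
n=41: ⌊(42·985+175)/2378⌋ − ⌊(41·985+175)/2378⌋ = ⌊41545/2378⌋ − ⌊40560/2378⌋ = 17 − 17 = 0
n=42: ⌊(43·985+175)/2378⌋ − ⌊(42·985+175)/2378⌋ = ⌊42530/2378⌋ − ⌊41545/2378⌋ = 17 − 17 = 0
n=43: ⌊(44·985+175)/2378⌋ − ⌊(43·985+175)/2378⌋ = ⌊43515/2378⌋ − ⌊42530/2378⌋ = 18 − 17 = 1
n=44: ⌊(45·985+175)/2378⌋ − ⌊(44·985+175)/2378⌋ = ⌊44500/2378⌋ − ⌊43515/2378⌋ = 18 − 18 = 0
n=45: ⌊(46·985+175)/2378⌋ − ⌊(45·985+175)/2378⌋ = ⌊45485/2378⌋ − ⌊44500/2378⌋ = 19 − 18 = 1
n=46: ⌊(47·985+175)/2378⌋ − ⌊(46·985+175)/2378⌋ = ⌊46470/2378⌋ − ⌊45485/2378⌋ = 19 − 19 = 0
n=47: ⌊(48·985+175)/2378⌋ − ⌊(47·985+175)/2378⌋ = ⌊47455/2378⌋ − ⌊46470/2378⌋ = 19 − 19 = 0
n=48: ⌊(49·985+175)/2378⌋ − ⌊(48·985+175)/2378⌋ = ⌊48440/2378⌋ − ⌊47455/2378⌋ = 20 − 19 = 1
n=49: ⌊(50·985+175)/2378⌋ − ⌊(49·985+175)/2378⌋ = ⌊49425/2378⌋ − ⌊48440/2378⌋ = 20 − 20 = 0
n=50: ⌊(51·985+175)/2378⌋ − ⌊(50·985+175)/2378⌋ = ⌊50410/2378⌋ − ⌊49425/2378⌋ = 21 − 20 = 1
n=51: ⌊(52·985+175)/2378⌋ − ⌊(51·985+175)/2378⌋ = ⌊51395/2378⌋ − ⌊50410/2378⌋ = 21 − 21 = 0
n=52: ⌊(53·985+175)/2378⌋ − ⌊(52·985+175)/2378⌋ = ⌊52380/2378⌋ − ⌊51395/2378⌋ = 22 − 21 = 1
n=53: ⌊(54·985+175)/2378⌋ − ⌊(53·985+175)/2378⌋ = ⌊53365/2378⌋ − ⌊52380/2378⌋ = 22 − 22 = 0


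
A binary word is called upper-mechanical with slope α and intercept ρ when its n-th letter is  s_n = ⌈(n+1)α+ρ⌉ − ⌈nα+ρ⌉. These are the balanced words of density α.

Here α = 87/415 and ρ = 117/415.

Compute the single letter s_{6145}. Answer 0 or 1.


(n+1)α + ρ = (6146·87 + 117) / 415 = 534819/415
nα + ρ     = (6145·87 + 117) / 415 = 534732/415
⌈534819/415⌉ = 1289,  ⌈534732/415⌉ = 1289
s_{6145} = 1289 − 1289 = 0

0


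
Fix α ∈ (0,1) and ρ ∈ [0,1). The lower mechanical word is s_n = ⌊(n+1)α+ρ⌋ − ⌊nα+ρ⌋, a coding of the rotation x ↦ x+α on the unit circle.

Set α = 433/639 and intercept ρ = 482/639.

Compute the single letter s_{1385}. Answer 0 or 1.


0

(n+1)α + ρ = (1386·433 + 482) / 639 = 600620/639
nα + ρ     = (1385·433 + 482) / 639 = 600187/639
⌊600620/639⌋ = 939,  ⌊600187/639⌋ = 939
s_{1385} = 939 − 939 = 0


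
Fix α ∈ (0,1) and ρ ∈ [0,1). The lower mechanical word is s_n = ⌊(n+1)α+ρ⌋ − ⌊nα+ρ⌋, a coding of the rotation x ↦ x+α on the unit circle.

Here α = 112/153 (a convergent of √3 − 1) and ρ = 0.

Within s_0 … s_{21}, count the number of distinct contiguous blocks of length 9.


10

t_n = ⌊(n·112)/153⌋ for n = 0 … 22:
  n=0…9: ⌊0/153⌋=0 ⌊112/153⌋=0 ⌊224/153⌋=1 ⌊336/153⌋=2 ⌊448/153⌋=2 ⌊560/153⌋=3 ⌊672/153⌋=4 ⌊784/153⌋=5 ⌊896/153⌋=5 ⌊1008/153⌋=6
  n=10…19: ⌊1120/153⌋=7 ⌊1232/153⌋=8 ⌊1344/153⌋=8 ⌊1456/153⌋=9 ⌊1568/153⌋=10 ⌊1680/153⌋=10 ⌊1792/153⌋=11 ⌊1904/153⌋=12 ⌊2016/153⌋=13 ⌊2128/153⌋=13
  n=20…22: ⌊2240/153⌋=14 ⌊2352/153⌋=15 ⌊2464/153⌋=16
s_n = t_(n+1) − t_n for n = 0 … 21 gives
prefix = 0110111011101101110111
slide a length-9 window over [0..8] … [13..21] (14 windows); first occurrence of each distinct factor:
  [  0..  8] 011011101
  [  1..  9] 110111011
  [  2.. 10] 101110111
  [  3.. 11] 011101110
  [  4.. 12] 111011101
  [  6.. 14] 101110110
  [  7.. 15] 011101101
  [  8.. 16] 111011011
  [  9.. 17] 110110111
  [ 10.. 18] 101101110
  (the other 4 windows repeat one of these)
distinct factors: {011011101, 011101101, 011101110, 101101110, 101110110, 101110111, 110110111, 110111011, 111011011, 111011101}
count = 10  (Sturmian bound for length 9 is 10)


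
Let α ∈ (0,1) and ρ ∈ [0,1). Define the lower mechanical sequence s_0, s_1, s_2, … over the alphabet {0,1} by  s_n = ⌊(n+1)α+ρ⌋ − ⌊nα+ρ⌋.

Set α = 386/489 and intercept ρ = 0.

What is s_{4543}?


0

(n+1)α + ρ = (4544·386) / 489 = 1753984/489
nα + ρ     = (4543·386) / 489 = 1753598/489
⌊1753984/489⌋ = 3586,  ⌊1753598/489⌋ = 3586
s_{4543} = 3586 − 3586 = 0


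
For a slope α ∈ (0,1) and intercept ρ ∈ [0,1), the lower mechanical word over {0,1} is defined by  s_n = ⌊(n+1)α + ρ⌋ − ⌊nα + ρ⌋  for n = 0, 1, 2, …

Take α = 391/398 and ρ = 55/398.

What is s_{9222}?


1

(n+1)α + ρ = (9223·391 + 55) / 398 = 3606248/398
nα + ρ     = (9222·391 + 55) / 398 = 3605857/398
⌊3606248/398⌋ = 9060,  ⌊3605857/398⌋ = 9059
s_{9222} = 9060 − 9059 = 1


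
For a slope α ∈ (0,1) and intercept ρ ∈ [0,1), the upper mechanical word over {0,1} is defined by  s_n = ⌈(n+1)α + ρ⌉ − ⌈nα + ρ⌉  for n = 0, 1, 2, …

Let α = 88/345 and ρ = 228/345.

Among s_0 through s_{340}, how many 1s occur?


#1s = Σ_{n=0}^{340} s_n = Σ_{n=0}^{340} (⌈(n+1)α+ρ⌉ − ⌈nα+ρ⌉)
the sum telescopes: every ⌈nα+ρ⌉ with 0 < n < 341 appears once with + and once with −, leaving ⌈341α+ρ⌉ − ⌈0·α+ρ⌉
341α + ρ = (341·88 + 228) / 345 = 30236/345
ρ = 228/345
⌈30236/345⌉ = 88,  ⌈228/345⌉ = 1
#1s = 88 − 1 = 87

87


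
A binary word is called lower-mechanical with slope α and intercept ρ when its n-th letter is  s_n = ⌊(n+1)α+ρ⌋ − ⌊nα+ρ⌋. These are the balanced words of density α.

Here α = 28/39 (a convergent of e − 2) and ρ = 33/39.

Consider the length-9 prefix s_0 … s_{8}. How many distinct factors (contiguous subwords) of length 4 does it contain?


t_n = ⌊(n·28+33)/39⌋ for n = 0 … 9:
  n=0…9: ⌊33/39⌋=0 ⌊61/39⌋=1 ⌊89/39⌋=2 ⌊117/39⌋=3 ⌊145/39⌋=3 ⌊173/39⌋=4 ⌊201/39⌋=5 ⌊229/39⌋=5 ⌊257/39⌋=6 ⌊285/39⌋=7
s_n = t_(n+1) − t_n for n = 0 … 8 gives
prefix = 111011011
slide a length-4 window over [0..3] … [5..8] (6 windows); first occurrence of each distinct factor:
  [  0..  3] 1110
  [  1..  4] 1101
  [  2..  5] 1011
  [  3..  6] 0110
  (the other 2 windows repeat one of these)
distinct factors: {0110, 1011, 1101, 1110}
count = 4  (Sturmian bound for length 4 is 5)

4


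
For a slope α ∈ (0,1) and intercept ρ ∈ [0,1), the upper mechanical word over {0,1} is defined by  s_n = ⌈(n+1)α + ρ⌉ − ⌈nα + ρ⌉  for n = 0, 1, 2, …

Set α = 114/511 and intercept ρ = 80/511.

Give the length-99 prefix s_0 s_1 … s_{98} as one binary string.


000100001000100001000100001000100001000100001000100001000100001000100001000100010000100010000100010

n=0: ⌈(1·114+80)/511⌉ − ⌈(0·114+80)/511⌉ = ⌈194/511⌉ − ⌈80/511⌉ = 1 − 1 = 0
n=1: ⌈(2·114+80)/511⌉ − ⌈(1·114+80)/511⌉ = ⌈308/511⌉ − ⌈194/511⌉ = 1 − 1 = 0
n=2: ⌈(3·114+80)/511⌉ − ⌈(2·114+80)/511⌉ = ⌈422/511⌉ − ⌈308/511⌉ = 1 − 1 = 0
n=3: ⌈(4·114+80)/511⌉ − ⌈(3·114+80)/511⌉ = ⌈536/511⌉ − ⌈422/511⌉ = 2 − 1 = 1
n=4: ⌈(5·114+80)/511⌉ − ⌈(4·114+80)/511⌉ = ⌈650/511⌉ − ⌈536/511⌉ = 2 − 2 = 0
n=5: ⌈(6·114+80)/511⌉ − ⌈(5·114+80)/511⌉ = ⌈764/511⌉ − ⌈650/511⌉ = 2 − 2 = 0
n=6: ⌈(7·114+80)/511⌉ − ⌈(6·114+80)/511⌉ = ⌈878/511⌉ − ⌈764/511⌉ = 2 − 2 = 0
n=7: ⌈(8·114+80)/511⌉ − ⌈(7·114+80)/511⌉ = ⌈992/511⌉ − ⌈878/511⌉ = 2 − 2 = 0
n=8: ⌈(9·114+80)/511⌉ − ⌈(8·114+80)/511⌉ = ⌈1106/511⌉ − ⌈992/511⌉ = 3 − 2 = 1
n=9: ⌈(10·114+80)/511⌉ − ⌈(9·114+80)/511⌉ = ⌈1220/511⌉ − ⌈1106/511⌉ = 3 − 3 = 0
n=10: ⌈(11·114+80)/511⌉ − ⌈(10·114+80)/511⌉ = ⌈1334/511⌉ − ⌈1220/511⌉ = 3 − 3 = 0
n=11: ⌈(12·114+80)/511⌉ − ⌈(11·114+80)/511⌉ = ⌈1448/511⌉ − ⌈1334/511⌉ = 3 − 3 = 0
n=12: ⌈(13·114+80)/511⌉ − ⌈(12·114+80)/511⌉ = ⌈1562/511⌉ − ⌈1448/511⌉ = 4 − 3 = 1
n=13: ⌈(14·114+80)/511⌉ − ⌈(13·114+80)/511⌉ = ⌈1676/511⌉ − ⌈1562/511⌉ = 4 − 4 = 0
n=14: ⌈(15·114+80)/511⌉ − ⌈(14·114+80)/511⌉ = ⌈1790/511⌉ − ⌈1676/511⌉ = 4 − 4 = 0
n=15: ⌈(16·114+80)/511⌉ − ⌈(15·114+80)/511⌉ = ⌈1904/511⌉ − ⌈1790/511⌉ = 4 − 4 = 0
n=16: ⌈(17·114+80)/511⌉ − ⌈(16·114+80)/511⌉ = ⌈2018/511⌉ − ⌈1904/511⌉ = 4 − 4 = 0
n=17: ⌈(18·114+80)/511⌉ − ⌈(17·114+80)/511⌉ = ⌈2132/511⌉ − ⌈2018/511⌉ = 5 − 4 = 1
n=18: ⌈(19·114+80)/511⌉ − ⌈(18·114+80)/511⌉ = ⌈2246/511⌉ − ⌈2132/511⌉ = 5 − 5 = 0
n=19: ⌈(20·114+80)/511⌉ − ⌈(19·114+80)/511⌉ = ⌈2360/511⌉ − ⌈2246/511⌉ = 5 − 5 = 0
n=20: ⌈(21·114+80)/511⌉ − ⌈(20·114+80)/511⌉ = ⌈2474/511⌉ − ⌈2360/511⌉ = 5 − 5 = 0
n=21: ⌈(22·114+80)/511⌉ − ⌈(21·114+80)/511⌉ = ⌈2588/511⌉ − ⌈2474/511⌉ = 6 − 5 = 1
n=22: ⌈(23·114+80)/511⌉ − ⌈(22·114+80)/511⌉ = ⌈2702/511⌉ − ⌈2588/511⌉ = 6 − 6 = 0
n=23: ⌈(24·114+80)/511⌉ − ⌈(23·114+80)/511⌉ = ⌈2816/511⌉ − ⌈2702/511⌉ = 6 − 6 = 0
n=24: ⌈(25·114+80)/511⌉ − ⌈(24·114+80)/511⌉ = ⌈2930/511⌉ − ⌈2816/511⌉ = 6 − 6 = 0
n=25: ⌈(26·114+80)/511⌉ − ⌈(25·114+80)/511⌉ = ⌈3044/511⌉ − ⌈2930/511⌉ = 6 − 6 = 0
n=26: ⌈(27·114+80)/511⌉ − ⌈(26·114+80)/511⌉ = ⌈3158/511⌉ − ⌈3044/511⌉ = 7 − 6 = 1
n=27: ⌈(28·114+80)/511⌉ − ⌈(27·114+80)/511⌉ = ⌈3272/511⌉ − ⌈3158/511⌉ = 7 − 7 = 0
n=28: ⌈(29·114+80)/511⌉ − ⌈(28·114+80)/511⌉ = ⌈3386/511⌉ − ⌈3272/511⌉ = 7 − 7 = 0
n=29: ⌈(30·114+80)/511⌉ − ⌈(29·114+80)/511⌉ = ⌈3500/511⌉ − ⌈3386/511⌉ = 7 − 7 = 0
n=30: ⌈(31·114+80)/511⌉ − ⌈(30·114+80)/511⌉ = ⌈3614/511⌉ − ⌈3500/511⌉ = 8 − 7 = 1
n=31: ⌈(32·114+80)/511⌉ − ⌈(31·114+80)/511⌉ = ⌈3728/511⌉ − ⌈3614/511⌉ = 8 − 8 = 0
n=32: ⌈(33·114+80)/511⌉ − ⌈(32·114+80)/511⌉ = ⌈3842/511⌉ − ⌈3728/511⌉ = 8 − 8 = 0
n=33: ⌈(34·114+80)/511⌉ − ⌈(33·114+80)/511⌉ = ⌈3956/511⌉ − ⌈3842/511⌉ = 8 − 8 = 0
n=34: ⌈(35·114+80)/511⌉ − ⌈(34·114+80)/511⌉ = ⌈4070/511⌉ − ⌈3956/511⌉ = 8 − 8 = 0
n=35: ⌈(36·114+80)/511⌉ − ⌈(35·114+80)/511⌉ = ⌈4184/511⌉ − ⌈4070/511⌉ = 9 − 8 = 1
n=36: ⌈(37·114+80)/511⌉ − ⌈(36·114+80)/511⌉ = ⌈4298/511⌉ − ⌈4184/511⌉ = 9 − 9 = 0
n=37: ⌈(38·114+80)/511⌉ − ⌈(37·114+80)/511⌉ = ⌈4412/511⌉ − ⌈4298/511⌉ = 9 − 9 = 0
n=38: ⌈(39·114+80)/511⌉ − ⌈(38·114+80)/511⌉ = ⌈4526/511⌉ − ⌈4412/511⌉ = 9 − 9 = 0
n=39: ⌈(40·114+80)/511⌉ − ⌈(39·114+80)/511⌉ = ⌈4640/511⌉ − ⌈4526/511⌉ = 10 − 9 = 1
n=40: ⌈(41·114+80)/511⌉ − ⌈(40·114+80)/511⌉ = ⌈4754/511⌉ − ⌈4640/511⌉ = 10 − 10 = 0
n=41: ⌈(42·114+80)/511⌉ − ⌈(41·114+80)/511⌉ = ⌈4868/511⌉ − ⌈4754/511⌉ = 10 − 10 = 0
n=42: ⌈(43·114+80)/511⌉ − ⌈(42·114+80)/511⌉ = ⌈4982/511⌉ − ⌈4868/511⌉ = 10 − 10 = 0
n=43: ⌈(44·114+80)/511⌉ − ⌈(43·114+80)/511⌉ = ⌈5096/511⌉ − ⌈4982/511⌉ = 10 − 10 = 0
n=44: ⌈(45·114+80)/511⌉ − ⌈(44·114+80)/511⌉ = ⌈5210/511⌉ − ⌈5096/511⌉ = 11 − 10 = 1
n=45: ⌈(46·114+80)/511⌉ − ⌈(45·114+80)/511⌉ = ⌈5324/511⌉ − ⌈5210/511⌉ = 11 − 11 = 0
n=46: ⌈(47·114+80)/511⌉ − ⌈(46·114+80)/511⌉ = ⌈5438/511⌉ − ⌈5324/511⌉ = 11 − 11 = 0
n=47: ⌈(48·114+80)/511⌉ − ⌈(47·114+80)/511⌉ = ⌈5552/511⌉ − ⌈5438/511⌉ = 11 − 11 = 0
n=48: ⌈(49·114+80)/511⌉ − ⌈(48·114+80)/511⌉ = ⌈5666/511⌉ − ⌈5552/511⌉ = 12 − 11 = 1
n=49: ⌈(50·114+80)/511⌉ − ⌈(49·114+80)/511⌉ = ⌈5780/511⌉ − ⌈5666/511⌉ = 12 − 12 = 0
n=50: ⌈(51·114+80)/511⌉ − ⌈(50·114+80)/511⌉ = ⌈5894/511⌉ − ⌈5780/511⌉ = 12 − 12 = 0
n=51: ⌈(52·114+80)/511⌉ − ⌈(51·114+80)/511⌉ = ⌈6008/511⌉ − ⌈5894/511⌉ = 12 − 12 = 0
n=52: ⌈(53·114+80)/511⌉ − ⌈(52·114+80)/511⌉ = ⌈6122/511⌉ − ⌈6008/511⌉ = 12 − 12 = 0
n=53: ⌈(54·114+80)/511⌉ − ⌈(53·114+80)/511⌉ = ⌈6236/511⌉ − ⌈6122/511⌉ = 13 − 12 = 1
n=54: ⌈(55·114+80)/511⌉ − ⌈(54·114+80)/511⌉ = ⌈6350/511⌉ − ⌈6236/511⌉ = 13 − 13 = 0
n=55: ⌈(56·114+80)/511⌉ − ⌈(55·114+80)/511⌉ = ⌈6464/511⌉ − ⌈6350/511⌉ = 13 − 13 = 0
n=56: ⌈(57·114+80)/511⌉ − ⌈(56·114+80)/511⌉ = ⌈6578/511⌉ − ⌈6464/511⌉ = 13 − 13 = 0
n=57: ⌈(58·114+80)/511⌉ − ⌈(57·114+80)/511⌉ = ⌈6692/511⌉ − ⌈6578/511⌉ = 14 − 13 = 1
n=58: ⌈(59·114+80)/511⌉ − ⌈(58·114+80)/511⌉ = ⌈6806/511⌉ − ⌈6692/511⌉ = 14 − 14 = 0
n=59: ⌈(60·114+80)/511⌉ − ⌈(59·114+80)/511⌉ = ⌈6920/511⌉ − ⌈6806/511⌉ = 14 − 14 = 0
n=60: ⌈(61·114+80)/511⌉ − ⌈(60·114+80)/511⌉ = ⌈7034/511⌉ − ⌈6920/511⌉ = 14 − 14 = 0
n=61: ⌈(62·114+80)/511⌉ − ⌈(61·114+80)/511⌉ = ⌈7148/511⌉ − ⌈7034/511⌉ = 14 − 14 = 0
n=62: ⌈(63·114+80)/511⌉ − ⌈(62·114+80)/511⌉ = ⌈7262/511⌉ − ⌈7148/511⌉ = 15 − 14 = 1
n=63: ⌈(64·114+80)/511⌉ − ⌈(63·114+80)/511⌉ = ⌈7376/511⌉ − ⌈7262/511⌉ = 15 − 15 = 0
n=64: ⌈(65·114+80)/511⌉ − ⌈(64·114+80)/511⌉ = ⌈7490/511⌉ − ⌈7376/511⌉ = 15 − 15 = 0
n=65: ⌈(66·114+80)/511⌉ − ⌈(65·114+80)/511⌉ = ⌈7604/511⌉ − ⌈7490/511⌉ = 15 − 15 = 0
n=66: ⌈(67·114+80)/511⌉ − ⌈(66·114+80)/511⌉ = ⌈7718/511⌉ − ⌈7604/511⌉ = 16 − 15 = 1
n=67: ⌈(68·114+80)/511⌉ − ⌈(67·114+80)/511⌉ = ⌈7832/511⌉ − ⌈7718/511⌉ = 16 − 16 = 0
n=68: ⌈(69·114+80)/511⌉ − ⌈(68·114+80)/511⌉ = ⌈7946/511⌉ − ⌈7832/511⌉ = 16 − 16 = 0
n=69: ⌈(70·114+80)/511⌉ − ⌈(69·114+80)/511⌉ = ⌈8060/511⌉ − ⌈7946/511⌉ = 16 − 16 = 0
n=70: ⌈(71·114+80)/511⌉ − ⌈(70·114+80)/511⌉ = ⌈8174/511⌉ − ⌈8060/511⌉ = 16 − 16 = 0
n=71: ⌈(72·114+80)/511⌉ − ⌈(71·114+80)/511⌉ = ⌈8288/511⌉ − ⌈8174/511⌉ = 17 − 16 = 1
n=72: ⌈(73·114+80)/511⌉ − ⌈(72·114+80)/511⌉ = ⌈8402/511⌉ − ⌈8288/511⌉ = 17 − 17 = 0
n=73: ⌈(74·114+80)/511⌉ − ⌈(73·114+80)/511⌉ = ⌈8516/511⌉ − ⌈8402/511⌉ = 17 − 17 = 0
n=74: ⌈(75·114+80)/511⌉ − ⌈(74·114+80)/511⌉ = ⌈8630/511⌉ − ⌈8516/511⌉ = 17 − 17 = 0
n=75: ⌈(76·114+80)/511⌉ − ⌈(75·114+80)/511⌉ = ⌈8744/511⌉ − ⌈8630/511⌉ = 18 − 17 = 1
n=76: ⌈(77·114+80)/511⌉ − ⌈(76·114+80)/511⌉ = ⌈8858/511⌉ − ⌈8744/511⌉ = 18 − 18 = 0
n=77: ⌈(78·114+80)/511⌉ − ⌈(77·114+80)/511⌉ = ⌈8972/511⌉ − ⌈8858/511⌉ = 18 − 18 = 0
n=78: ⌈(79·114+80)/511⌉ − ⌈(78·114+80)/511⌉ = ⌈9086/511⌉ − ⌈8972/511⌉ = 18 − 18 = 0
n=79: ⌈(80·114+80)/511⌉ − ⌈(79·114+80)/511⌉ = ⌈9200/511⌉ − ⌈9086/511⌉ = 19 − 18 = 1
n=80: ⌈(81·114+80)/511⌉ − ⌈(80·114+80)/511⌉ = ⌈9314/511⌉ − ⌈9200/511⌉ = 19 − 19 = 0
n=81: ⌈(82·114+80)/511⌉ − ⌈(81·114+80)/511⌉ = ⌈9428/511⌉ − ⌈9314/511⌉ = 19 − 19 = 0
n=82: ⌈(83·114+80)/511⌉ − ⌈(82·114+80)/511⌉ = ⌈9542/511⌉ − ⌈9428/511⌉ = 19 − 19 = 0
n=83: ⌈(84·114+80)/511⌉ − ⌈(83·114+80)/511⌉ = ⌈9656/511⌉ − ⌈9542/511⌉ = 19 − 19 = 0
n=84: ⌈(85·114+80)/511⌉ − ⌈(84·114+80)/511⌉ = ⌈9770/511⌉ − ⌈9656/511⌉ = 20 − 19 = 1
n=85: ⌈(86·114+80)/511⌉ − ⌈(85·114+80)/511⌉ = ⌈9884/511⌉ − ⌈9770/511⌉ = 20 − 20 = 0
n=86: ⌈(87·114+80)/511⌉ − ⌈(86·114+80)/511⌉ = ⌈9998/511⌉ − ⌈9884/511⌉ = 20 − 20 = 0
n=87: ⌈(88·114+80)/511⌉ − ⌈(87·114+80)/511⌉ = ⌈10112/511⌉ − ⌈9998/511⌉ = 20 − 20 = 0
n=88: ⌈(89·114+80)/511⌉ − ⌈(88·114+80)/511⌉ = ⌈10226/511⌉ − ⌈10112/511⌉ = 21 − 20 = 1
n=89: ⌈(90·114+80)/511⌉ − ⌈(89·114+80)/511⌉ = ⌈10340/511⌉ − ⌈10226/511⌉ = 21 − 21 = 0
n=90: ⌈(91·114+80)/511⌉ − ⌈(90·114+80)/511⌉ = ⌈10454/511⌉ − ⌈10340/511⌉ = 21 − 21 = 0
n=91: ⌈(92·114+80)/511⌉ − ⌈(91·114+80)/511⌉ = ⌈10568/511⌉ − ⌈10454/511⌉ = 21 − 21 = 0
n=92: ⌈(93·114+80)/511⌉ − ⌈(92·114+80)/511⌉ = ⌈10682/511⌉ − ⌈10568/511⌉ = 21 − 21 = 0
n=93: ⌈(94·114+80)/511⌉ − ⌈(93·114+80)/511⌉ = ⌈10796/511⌉ − ⌈10682/511⌉ = 22 − 21 = 1
n=94: ⌈(95·114+80)/511⌉ − ⌈(94·114+80)/511⌉ = ⌈10910/511⌉ − ⌈10796/511⌉ = 22 − 22 = 0
n=95: ⌈(96·114+80)/511⌉ − ⌈(95·114+80)/511⌉ = ⌈11024/511⌉ − ⌈10910/511⌉ = 22 − 22 = 0
n=96: ⌈(97·114+80)/511⌉ − ⌈(96·114+80)/511⌉ = ⌈11138/511⌉ − ⌈11024/511⌉ = 22 − 22 = 0
n=97: ⌈(98·114+80)/511⌉ − ⌈(97·114+80)/511⌉ = ⌈11252/511⌉ − ⌈11138/511⌉ = 23 − 22 = 1
n=98: ⌈(99·114+80)/511⌉ − ⌈(98·114+80)/511⌉ = ⌈11366/511⌉ − ⌈11252/511⌉ = 23 − 23 = 0
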